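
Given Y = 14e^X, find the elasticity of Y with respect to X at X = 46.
Elasticity = 46

Elasticity = (dY/dX) · (X/Y)

dY/dX = 14·e^X
At X = 46: dY/dX = 14·e^46, Y = 14·e^46

Elasticity = (14·e^46) · (46 / (14·e^46)) = 46

Interpretation: for a small percentage change in X, the percentage change in Y is approximately 46.00 times as large.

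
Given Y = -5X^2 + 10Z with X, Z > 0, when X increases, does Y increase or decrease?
Y decreases

Taking the partial derivative:
∂Y/∂X = -10X

∂Y/∂X = -10X < 0 (assuming positive values)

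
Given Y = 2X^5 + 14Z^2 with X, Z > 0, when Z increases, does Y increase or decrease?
Y increases

Taking the partial derivative:
∂Y/∂Z = 28Z

∂Y/∂Z = 28Z > 0 (assuming positive values)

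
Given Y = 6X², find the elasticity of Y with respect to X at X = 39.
Elasticity = 2

Elasticity = (dY/dX) · (X/Y)

dY/dX = 12·X
At X = 39: dY/dX = 468, Y = 9126

Elasticity = 468 · (39 / 9126) = 2

Interpretation: for a small percentage change in X, the percentage change in Y is approximately 2.00 times as large.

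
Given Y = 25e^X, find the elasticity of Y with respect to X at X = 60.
Elasticity = 60

Elasticity = (dY/dX) · (X/Y)

dY/dX = 25·e^X
At X = 60: dY/dX = 25·e^60, Y = 25·e^60

Elasticity = (25·e^60) · (60 / (25·e^60)) = 60

Interpretation: for a small percentage change in X, the percentage change in Y is approximately 60.00 times as large.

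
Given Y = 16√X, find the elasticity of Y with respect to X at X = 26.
Elasticity = 1/2

Elasticity = (dY/dX) · (X/Y)

dY/dX = 8/√X
At X = 26: dY/dX = 4·√26/13, Y = 16·√26

Elasticity = (4·√26/13) · (26 / (16·√26)) = 1/2

Interpretation: for a small percentage change in X, the percentage change in Y is approximately 0.50 times as large.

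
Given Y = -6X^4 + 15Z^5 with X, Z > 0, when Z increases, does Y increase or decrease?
Y increases

Taking the partial derivative:
∂Y/∂Z = 75Z^4

∂Y/∂Z = 75Z^4 > 0 (assuming positive values)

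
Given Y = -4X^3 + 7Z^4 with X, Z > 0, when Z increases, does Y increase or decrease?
Y increases

Taking the partial derivative:
∂Y/∂Z = 28Z^3

∂Y/∂Z = 28Z^3 > 0 (assuming positive values)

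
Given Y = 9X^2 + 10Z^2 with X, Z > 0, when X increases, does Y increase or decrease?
Y increases

Taking the partial derivative:
∂Y/∂X = 18X

∂Y/∂X = 18X > 0 (assuming positive values)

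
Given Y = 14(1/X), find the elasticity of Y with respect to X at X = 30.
Elasticity = -1

Elasticity = (dY/dX) · (X/Y)

dY/dX = -14/X²
At X = 30: dY/dX = -7/450, Y = 7/15

Elasticity = (-7/450) · (30 / (7/15)) = -1

Interpretation: for a small percentage change in X, the percentage change in Y is approximately -1.00 times as large.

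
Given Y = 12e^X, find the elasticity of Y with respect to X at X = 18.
Elasticity = 18

Elasticity = (dY/dX) · (X/Y)

dY/dX = 12·e^X
At X = 18: dY/dX = 12·e^18, Y = 12·e^18

Elasticity = (12·e^18) · (18 / (12·e^18)) = 18

Interpretation: for a small percentage change in X, the percentage change in Y is approximately 18.00 times as large.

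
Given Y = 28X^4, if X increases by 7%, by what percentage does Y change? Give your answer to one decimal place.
31.1%

For Y = 28X^4:
If X → X(1 + 0.07)
Then Y → Y · (1 + 0.07)^4
     ≈ Y · 1.3108

Percentage change = ((1 + 0.07)^4 − 1) × 100% ≈ 31.1%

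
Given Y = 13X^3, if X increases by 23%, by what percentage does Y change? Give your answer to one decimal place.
86.1%

For Y = 13X^3:
If X → X(1 + 0.23)
Then Y → Y · (1 + 0.23)^3
     ≈ Y · 1.8609

Percentage change = ((1 + 0.23)^3 − 1) × 100% ≈ 86.1%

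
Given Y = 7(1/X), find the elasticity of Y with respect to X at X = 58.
Elasticity = -1

Elasticity = (dY/dX) · (X/Y)

dY/dX = -7/X²
At X = 58: dY/dX = -7/3364, Y = 7/58

Elasticity = (-7/3364) · (58 / (7/58)) = -1

Interpretation: for a small percentage change in X, the percentage change in Y is approximately -1.00 times as large.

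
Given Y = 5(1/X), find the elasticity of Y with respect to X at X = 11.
Elasticity = -1

Elasticity = (dY/dX) · (X/Y)

dY/dX = -5/X²
At X = 11: dY/dX = -5/121, Y = 5/11

Elasticity = (-5/121) · (11 / (5/11)) = -1

Interpretation: for a small percentage change in X, the percentage change in Y is approximately -1.00 times as large.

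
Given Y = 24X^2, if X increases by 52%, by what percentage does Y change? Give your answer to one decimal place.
131.0%

For Y = 24X^2:
If X → X(1 + 0.52)
Then Y → Y · (1 + 0.52)^2
     = Y · 2.3104

Percentage change = ((1 + 0.52)^2 − 1) × 100% ≈ 131.0%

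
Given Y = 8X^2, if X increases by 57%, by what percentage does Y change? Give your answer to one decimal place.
146.5%

For Y = 8X^2:
If X → X(1 + 0.57)
Then Y → Y · (1 + 0.57)^2
     = Y · 2.4649

Percentage change = ((1 + 0.57)^2 − 1) × 100% ≈ 146.5%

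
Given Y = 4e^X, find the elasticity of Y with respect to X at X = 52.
Elasticity = 52

Elasticity = (dY/dX) · (X/Y)

dY/dX = 4·e^X
At X = 52: dY/dX = 4·e^52, Y = 4·e^52

Elasticity = (4·e^52) · (52 / (4·e^52)) = 52

Interpretation: for a small percentage change in X, the percentage change in Y is approximately 52.00 times as large.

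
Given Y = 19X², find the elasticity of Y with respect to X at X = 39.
Elasticity = 2

Elasticity = (dY/dX) · (X/Y)

dY/dX = 38·X
At X = 39: dY/dX = 1482, Y = 28899

Elasticity = 1482 · (39 / 28899) = 2

Interpretation: for a small percentage change in X, the percentage change in Y is approximately 2.00 times as large.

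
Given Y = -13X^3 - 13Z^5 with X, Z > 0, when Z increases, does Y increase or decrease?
Y decreases

Taking the partial derivative:
∂Y/∂Z = -65Z^4

∂Y/∂Z = -65Z^4 < 0 (assuming positive values)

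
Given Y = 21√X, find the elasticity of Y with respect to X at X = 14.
Elasticity = 1/2

Elasticity = (dY/dX) · (X/Y)

dY/dX = 21/(2·√X)
At X = 14: dY/dX = 3·√14/4, Y = 21·√14

Elasticity = (3·√14/4) · (14 / (21·√14)) = 1/2

Interpretation: for a small percentage change in X, the percentage change in Y is approximately 0.50 times as large.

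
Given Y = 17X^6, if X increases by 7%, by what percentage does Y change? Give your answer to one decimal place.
50.1%

For Y = 17X^6:
If X → X(1 + 0.07)
Then Y → Y · (1 + 0.07)^6
     ≈ Y · 1.5007

Percentage change = ((1 + 0.07)^6 − 1) × 100% ≈ 50.1%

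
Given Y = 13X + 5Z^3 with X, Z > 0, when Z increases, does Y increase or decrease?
Y increases

Taking the partial derivative:
∂Y/∂Z = 15Z^2

∂Y/∂Z = 15Z^2 > 0 (assuming positive values)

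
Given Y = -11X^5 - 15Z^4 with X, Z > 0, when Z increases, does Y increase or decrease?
Y decreases

Taking the partial derivative:
∂Y/∂Z = -60Z^3

∂Y/∂Z = -60Z^3 < 0 (assuming positive values)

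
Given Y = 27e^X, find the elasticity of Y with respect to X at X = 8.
Elasticity = 8

Elasticity = (dY/dX) · (X/Y)

dY/dX = 27·e^X
At X = 8: dY/dX = 27·e^8, Y = 27·e^8

Elasticity = (27·e^8) · (8 / (27·e^8)) = 8

Interpretation: for a small percentage change in X, the percentage change in Y is approximately 8.00 times as large.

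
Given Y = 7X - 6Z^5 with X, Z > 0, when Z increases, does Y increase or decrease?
Y decreases

Taking the partial derivative:
∂Y/∂Z = -30Z^4

∂Y/∂Z = -30Z^4 < 0 (assuming positive values)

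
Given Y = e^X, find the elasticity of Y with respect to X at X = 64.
Elasticity = 64

Elasticity = (dY/dX) · (X/Y)

dY/dX = e^X
At X = 64: dY/dX = e^64, Y = e^64

Elasticity = (e^64) · (64 / (e^64)) = 64

Interpretation: for a small percentage change in X, the percentage change in Y is approximately 64.00 times as large.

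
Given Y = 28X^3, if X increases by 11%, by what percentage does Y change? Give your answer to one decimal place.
36.8%

For Y = 28X^3:
If X → X(1 + 0.11)
Then Y → Y · (1 + 0.11)^3
     ≈ Y · 1.3676

Percentage change = ((1 + 0.11)^3 − 1) × 100% ≈ 36.8%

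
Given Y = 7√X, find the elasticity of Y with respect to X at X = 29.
Elasticity = 1/2

Elasticity = (dY/dX) · (X/Y)

dY/dX = 7/(2·√X)
At X = 29: dY/dX = 7·√29/58, Y = 7·√29

Elasticity = (7·√29/58) · (29 / (7·√29)) = 1/2

Interpretation: for a small percentage change in X, the percentage change in Y is approximately 0.50 times as large.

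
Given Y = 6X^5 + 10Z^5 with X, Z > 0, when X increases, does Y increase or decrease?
Y increases

Taking the partial derivative:
∂Y/∂X = 30X^4

∂Y/∂X = 30X^4 > 0 (assuming positive values)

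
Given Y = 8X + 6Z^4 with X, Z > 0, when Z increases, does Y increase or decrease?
Y increases

Taking the partial derivative:
∂Y/∂Z = 24Z^3

∂Y/∂Z = 24Z^3 > 0 (assuming positive values)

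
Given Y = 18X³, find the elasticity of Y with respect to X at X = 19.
Elasticity = 3

Elasticity = (dY/dX) · (X/Y)

dY/dX = 54·X²
At X = 19: dY/dX = 19494, Y = 123462

Elasticity = 19494 · (19 / 123462) = 3

Interpretation: for a small percentage change in X, the percentage change in Y is approximately 3.00 times as large.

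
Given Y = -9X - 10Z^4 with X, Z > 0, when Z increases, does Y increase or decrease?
Y decreases

Taking the partial derivative:
∂Y/∂Z = -40Z^3

∂Y/∂Z = -40Z^3 < 0 (assuming positive values)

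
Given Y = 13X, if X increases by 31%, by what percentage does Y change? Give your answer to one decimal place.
31.0%

For Y = 13X:
If X → X(1 + 0.31)
Then Y → Y · (1 + 0.31)^1
     = Y · 1.3100

Percentage change = ((1 + 0.31)^1 − 1) × 100% = 31.0%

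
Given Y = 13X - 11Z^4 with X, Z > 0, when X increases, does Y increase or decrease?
Y increases

Taking the partial derivative:
∂Y/∂X = 13

∂Y/∂X = 13 > 0 (assuming positive values)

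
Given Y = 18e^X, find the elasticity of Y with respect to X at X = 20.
Elasticity = 20

Elasticity = (dY/dX) · (X/Y)

dY/dX = 18·e^X
At X = 20: dY/dX = 18·e^20, Y = 18·e^20

Elasticity = (18·e^20) · (20 / (18·e^20)) = 20

Interpretation: for a small percentage change in X, the percentage change in Y is approximately 20.00 times as large.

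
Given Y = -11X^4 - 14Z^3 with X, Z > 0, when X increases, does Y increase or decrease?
Y decreases

Taking the partial derivative:
∂Y/∂X = -44X^3

∂Y/∂X = -44X^3 < 0 (assuming positive values)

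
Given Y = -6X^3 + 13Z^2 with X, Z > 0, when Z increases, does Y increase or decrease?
Y increases

Taking the partial derivative:
∂Y/∂Z = 26Z

∂Y/∂Z = 26Z > 0 (assuming positive values)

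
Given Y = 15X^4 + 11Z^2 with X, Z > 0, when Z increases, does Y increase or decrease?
Y increases

Taking the partial derivative:
∂Y/∂Z = 22Z

∂Y/∂Z = 22Z > 0 (assuming positive values)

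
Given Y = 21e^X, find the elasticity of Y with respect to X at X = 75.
Elasticity = 75

Elasticity = (dY/dX) · (X/Y)

dY/dX = 21·e^X
At X = 75: dY/dX = 21·e^75, Y = 21·e^75

Elasticity = (21·e^75) · (75 / (21·e^75)) = 75

Interpretation: for a small percentage change in X, the percentage change in Y is approximately 75.00 times as large.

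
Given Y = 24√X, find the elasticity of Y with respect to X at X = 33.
Elasticity = 1/2

Elasticity = (dY/dX) · (X/Y)

dY/dX = 12/√X
At X = 33: dY/dX = 4·√33/11, Y = 24·√33

Elasticity = (4·√33/11) · (33 / (24·√33)) = 1/2

Interpretation: for a small percentage change in X, the percentage change in Y is approximately 0.50 times as large.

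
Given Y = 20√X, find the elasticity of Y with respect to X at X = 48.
Elasticity = 1/2

Elasticity = (dY/dX) · (X/Y)

dY/dX = 10/√X
At X = 48: dY/dX = 5·√3/6, Y = 80·√3

Elasticity = (5·√3/6) · (48 / (80·√3)) = 1/2

Interpretation: for a small percentage change in X, the percentage change in Y is approximately 0.50 times as large.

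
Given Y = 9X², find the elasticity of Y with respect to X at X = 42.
Elasticity = 2

Elasticity = (dY/dX) · (X/Y)

dY/dX = 18·X
At X = 42: dY/dX = 756, Y = 15876

Elasticity = 756 · (42 / 15876) = 2

Interpretation: for a small percentage change in X, the percentage change in Y is approximately 2.00 times as large.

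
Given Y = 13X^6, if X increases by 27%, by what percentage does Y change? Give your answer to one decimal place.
319.6%

For Y = 13X^6:
If X → X(1 + 0.27)
Then Y → Y · (1 + 0.27)^6
     ≈ Y · 4.1959

Percentage change = ((1 + 0.27)^6 − 1) × 100% ≈ 319.6%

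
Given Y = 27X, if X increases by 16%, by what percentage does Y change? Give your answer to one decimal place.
16.0%

For Y = 27X:
If X → X(1 + 0.16)
Then Y → Y · (1 + 0.16)^1
     = Y · 1.1600

Percentage change = ((1 + 0.16)^1 − 1) × 100% = 16.0%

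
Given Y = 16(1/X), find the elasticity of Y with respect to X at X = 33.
Elasticity = -1

Elasticity = (dY/dX) · (X/Y)

dY/dX = -16/X²
At X = 33: dY/dX = -16/1089, Y = 16/33

Elasticity = (-16/1089) · (33 / (16/33)) = -1

Interpretation: for a small percentage change in X, the percentage change in Y is approximately -1.00 times as large.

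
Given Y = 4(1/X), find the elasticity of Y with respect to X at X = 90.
Elasticity = -1

Elasticity = (dY/dX) · (X/Y)

dY/dX = -4/X²
At X = 90: dY/dX = -1/2025, Y = 2/45

Elasticity = (-1/2025) · (90 / (2/45)) = -1

Interpretation: for a small percentage change in X, the percentage change in Y is approximately -1.00 times as large.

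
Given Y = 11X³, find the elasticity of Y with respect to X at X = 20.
Elasticity = 3

Elasticity = (dY/dX) · (X/Y)

dY/dX = 33·X²
At X = 20: dY/dX = 13200, Y = 88000

Elasticity = 13200 · (20 / 88000) = 3

Interpretation: for a small percentage change in X, the percentage change in Y is approximately 3.00 times as large.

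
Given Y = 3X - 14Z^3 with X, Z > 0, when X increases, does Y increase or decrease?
Y increases

Taking the partial derivative:
∂Y/∂X = 3

∂Y/∂X = 3 > 0 (assuming positive values)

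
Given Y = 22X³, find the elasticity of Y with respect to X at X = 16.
Elasticity = 3

Elasticity = (dY/dX) · (X/Y)

dY/dX = 66·X²
At X = 16: dY/dX = 16896, Y = 90112

Elasticity = 16896 · (16 / 90112) = 3

Interpretation: for a small percentage change in X, the percentage change in Y is approximately 3.00 times as large.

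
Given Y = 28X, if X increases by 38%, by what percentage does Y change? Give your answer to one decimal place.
38.0%

For Y = 28X:
If X → X(1 + 0.38)
Then Y → Y · (1 + 0.38)^1
     = Y · 1.3800

Percentage change = ((1 + 0.38)^1 − 1) × 100% = 38.0%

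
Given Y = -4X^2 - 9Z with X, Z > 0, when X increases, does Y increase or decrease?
Y decreases

Taking the partial derivative:
∂Y/∂X = -8X

∂Y/∂X = -8X < 0 (assuming positive values)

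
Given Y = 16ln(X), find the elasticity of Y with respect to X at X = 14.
Elasticity = 1/ln(14) ≈ 0.3789

Elasticity = (dY/dX) · (X/Y)

dY/dX = 16/X
At X = 14: dY/dX = 8/7, Y = 16·ln(14)

Elasticity = (8/7) · (14 / (16·ln(14))) = 1/ln(14) ≈ 0.3789

Interpretation: for a small percentage change in X, the percentage change in Y is approximately 0.38 times as large.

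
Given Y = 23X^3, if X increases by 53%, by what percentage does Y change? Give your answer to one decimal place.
258.2%

For Y = 23X^3:
If X → X(1 + 0.53)
Then Y → Y · (1 + 0.53)^3
     ≈ Y · 3.5816

Percentage change = ((1 + 0.53)^3 − 1) × 100% ≈ 258.2%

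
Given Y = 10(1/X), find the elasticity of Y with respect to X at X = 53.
Elasticity = -1

Elasticity = (dY/dX) · (X/Y)

dY/dX = -10/X²
At X = 53: dY/dX = -10/2809, Y = 10/53

Elasticity = (-10/2809) · (53 / (10/53)) = -1

Interpretation: for a small percentage change in X, the percentage change in Y is approximately -1.00 times as large.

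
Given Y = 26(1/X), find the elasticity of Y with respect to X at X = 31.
Elasticity = -1

Elasticity = (dY/dX) · (X/Y)

dY/dX = -26/X²
At X = 31: dY/dX = -26/961, Y = 26/31

Elasticity = (-26/961) · (31 / (26/31)) = -1

Interpretation: for a small percentage change in X, the percentage change in Y is approximately -1.00 times as large.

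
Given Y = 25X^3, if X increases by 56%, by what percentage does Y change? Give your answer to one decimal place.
279.6%

For Y = 25X^3:
If X → X(1 + 0.56)
Then Y → Y · (1 + 0.56)^3
     ≈ Y · 3.7964

Percentage change = ((1 + 0.56)^3 − 1) × 100% ≈ 279.6%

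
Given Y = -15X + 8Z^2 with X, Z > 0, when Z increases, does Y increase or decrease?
Y increases

Taking the partial derivative:
∂Y/∂Z = 16Z

∂Y/∂Z = 16Z > 0 (assuming positive values)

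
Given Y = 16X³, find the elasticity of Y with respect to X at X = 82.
Elasticity = 3

Elasticity = (dY/dX) · (X/Y)

dY/dX = 48·X²
At X = 82: dY/dX = 322752, Y = 8821888

Elasticity = 322752 · (82 / 8821888) = 3

Interpretation: for a small percentage change in X, the percentage change in Y is approximately 3.00 times as large.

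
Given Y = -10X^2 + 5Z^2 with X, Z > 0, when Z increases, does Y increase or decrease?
Y increases

Taking the partial derivative:
∂Y/∂Z = 10Z

∂Y/∂Z = 10Z > 0 (assuming positive values)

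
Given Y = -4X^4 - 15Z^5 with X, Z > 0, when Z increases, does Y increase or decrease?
Y decreases

Taking the partial derivative:
∂Y/∂Z = -75Z^4

∂Y/∂Z = -75Z^4 < 0 (assuming positive values)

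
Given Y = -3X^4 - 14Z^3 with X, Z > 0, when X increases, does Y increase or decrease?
Y decreases

Taking the partial derivative:
∂Y/∂X = -12X^3

∂Y/∂X = -12X^3 < 0 (assuming positive values)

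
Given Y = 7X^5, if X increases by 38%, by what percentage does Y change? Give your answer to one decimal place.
400.5%

For Y = 7X^5:
If X → X(1 + 0.38)
Then Y → Y · (1 + 0.38)^5
     ≈ Y · 5.0049

Percentage change = ((1 + 0.38)^5 − 1) × 100% ≈ 400.5%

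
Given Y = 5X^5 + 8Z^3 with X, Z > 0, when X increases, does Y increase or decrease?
Y increases

Taking the partial derivative:
∂Y/∂X = 25X^4

∂Y/∂X = 25X^4 > 0 (assuming positive values)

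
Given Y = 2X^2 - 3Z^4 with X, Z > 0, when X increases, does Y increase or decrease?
Y increases

Taking the partial derivative:
∂Y/∂X = 4X

∂Y/∂X = 4X > 0 (assuming positive values)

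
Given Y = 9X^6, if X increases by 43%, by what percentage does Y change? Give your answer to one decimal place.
755.1%

For Y = 9X^6:
If X → X(1 + 0.43)
Then Y → Y · (1 + 0.43)^6
     ≈ Y · 8.5510

Percentage change = ((1 + 0.43)^6 − 1) × 100% ≈ 755.1%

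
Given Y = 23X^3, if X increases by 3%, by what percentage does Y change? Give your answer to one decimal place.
9.3%

For Y = 23X^3:
If X → X(1 + 0.03)
Then Y → Y · (1 + 0.03)^3
     ≈ Y · 1.0927

Percentage change = ((1 + 0.03)^3 − 1) × 100% ≈ 9.3%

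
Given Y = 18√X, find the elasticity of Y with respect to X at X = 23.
Elasticity = 1/2

Elasticity = (dY/dX) · (X/Y)

dY/dX = 9/√X
At X = 23: dY/dX = 9·√23/23, Y = 18·√23

Elasticity = (9·√23/23) · (23 / (18·√23)) = 1/2

Interpretation: for a small percentage change in X, the percentage change in Y is approximately 0.50 times as large.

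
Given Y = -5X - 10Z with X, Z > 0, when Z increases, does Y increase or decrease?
Y decreases

Taking the partial derivative:
∂Y/∂Z = -10

∂Y/∂Z = -10 < 0 (assuming positive values)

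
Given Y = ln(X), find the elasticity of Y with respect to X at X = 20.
Elasticity = 1/ln(20) ≈ 0.3338

Elasticity = (dY/dX) · (X/Y)

dY/dX = 1/X
At X = 20: dY/dX = 1/20, Y = ln(20)

Elasticity = (1/20) · (20 / (ln(20))) = 1/ln(20) ≈ 0.3338

Interpretation: for a small percentage change in X, the percentage change in Y is approximately 0.33 times as large.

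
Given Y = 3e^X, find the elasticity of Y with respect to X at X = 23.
Elasticity = 23

Elasticity = (dY/dX) · (X/Y)

dY/dX = 3·e^X
At X = 23: dY/dX = 3·e^23, Y = 3·e^23

Elasticity = (3·e^23) · (23 / (3·e^23)) = 23

Interpretation: for a small percentage change in X, the percentage change in Y is approximately 23.00 times as large.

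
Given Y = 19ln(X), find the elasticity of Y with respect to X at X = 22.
Elasticity = 1/ln(22) ≈ 0.3235

Elasticity = (dY/dX) · (X/Y)

dY/dX = 19/X
At X = 22: dY/dX = 19/22, Y = 19·ln(22)

Elasticity = (19/22) · (22 / (19·ln(22))) = 1/ln(22) ≈ 0.3235

Interpretation: for a small percentage change in X, the percentage change in Y is approximately 0.32 times as large.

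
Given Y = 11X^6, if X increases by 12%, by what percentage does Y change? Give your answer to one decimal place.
97.4%

For Y = 11X^6:
If X → X(1 + 0.12)
Then Y → Y · (1 + 0.12)^6
     ≈ Y · 1.9738

Percentage change = ((1 + 0.12)^6 − 1) × 100% ≈ 97.4%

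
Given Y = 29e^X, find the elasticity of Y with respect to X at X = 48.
Elasticity = 48

Elasticity = (dY/dX) · (X/Y)

dY/dX = 29·e^X
At X = 48: dY/dX = 29·e^48, Y = 29·e^48

Elasticity = (29·e^48) · (48 / (29·e^48)) = 48

Interpretation: for a small percentage change in X, the percentage change in Y is approximately 48.00 times as large.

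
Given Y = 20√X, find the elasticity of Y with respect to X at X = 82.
Elasticity = 1/2

Elasticity = (dY/dX) · (X/Y)

dY/dX = 10/√X
At X = 82: dY/dX = 5·√82/41, Y = 20·√82

Elasticity = (5·√82/41) · (82 / (20·√82)) = 1/2

Interpretation: for a small percentage change in X, the percentage change in Y is approximately 0.50 times as large.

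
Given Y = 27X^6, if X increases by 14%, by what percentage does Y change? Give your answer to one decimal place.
119.5%

For Y = 27X^6:
If X → X(1 + 0.14)
Then Y → Y · (1 + 0.14)^6
     ≈ Y · 2.1950

Percentage change = ((1 + 0.14)^6 − 1) × 100% ≈ 119.5%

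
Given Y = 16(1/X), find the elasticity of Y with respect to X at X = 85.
Elasticity = -1

Elasticity = (dY/dX) · (X/Y)

dY/dX = -16/X²
At X = 85: dY/dX = -16/7225, Y = 16/85

Elasticity = (-16/7225) · (85 / (16/85)) = -1

Interpretation: for a small percentage change in X, the percentage change in Y is approximately -1.00 times as large.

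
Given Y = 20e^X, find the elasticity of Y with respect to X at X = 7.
Elasticity = 7

Elasticity = (dY/dX) · (X/Y)

dY/dX = 20·e^X
At X = 7: dY/dX = 20·e^7, Y = 20·e^7

Elasticity = (20·e^7) · (7 / (20·e^7)) = 7

Interpretation: for a small percentage change in X, the percentage change in Y is approximately 7.00 times as large.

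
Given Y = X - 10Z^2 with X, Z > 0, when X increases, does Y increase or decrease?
Y increases

Taking the partial derivative:
∂Y/∂X = 1

∂Y/∂X = 1 > 0 (assuming positive values)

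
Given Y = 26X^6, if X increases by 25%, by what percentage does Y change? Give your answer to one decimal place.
281.5%

For Y = 26X^6:
If X → X(1 + 0.25)
Then Y → Y · (1 + 0.25)^6
     ≈ Y · 3.8147

Percentage change = ((1 + 0.25)^6 − 1) × 100% ≈ 281.5%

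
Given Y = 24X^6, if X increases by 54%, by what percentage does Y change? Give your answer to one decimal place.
1233.9%

For Y = 24X^6:
If X → X(1 + 0.54)
Then Y → Y · (1 + 0.54)^6
     ≈ Y · 13.3390

Percentage change = ((1 + 0.54)^6 − 1) × 100% ≈ 1233.9%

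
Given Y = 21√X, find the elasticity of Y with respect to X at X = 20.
Elasticity = 1/2

Elasticity = (dY/dX) · (X/Y)

dY/dX = 21/(2·√X)
At X = 20: dY/dX = 21·√5/20, Y = 42·√5

Elasticity = (21·√5/20) · (20 / (42·√5)) = 1/2

Interpretation: for a small percentage change in X, the percentage change in Y is approximately 0.50 times as large.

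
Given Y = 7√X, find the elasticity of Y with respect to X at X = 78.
Elasticity = 1/2

Elasticity = (dY/dX) · (X/Y)

dY/dX = 7/(2·√X)
At X = 78: dY/dX = 7·√78/156, Y = 7·√78

Elasticity = (7·√78/156) · (78 / (7·√78)) = 1/2

Interpretation: for a small percentage change in X, the percentage change in Y is approximately 0.50 times as large.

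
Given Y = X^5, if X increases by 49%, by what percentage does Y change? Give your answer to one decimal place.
634.4%

For Y = X^5:
If X → X(1 + 0.49)
Then Y → Y · (1 + 0.49)^5
     ≈ Y · 7.3440

Percentage change = ((1 + 0.49)^5 − 1) × 100% ≈ 634.4%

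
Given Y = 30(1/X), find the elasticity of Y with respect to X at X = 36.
Elasticity = -1

Elasticity = (dY/dX) · (X/Y)

dY/dX = -30/X²
At X = 36: dY/dX = -5/216, Y = 5/6

Elasticity = (-5/216) · (36 / (5/6)) = -1

Interpretation: for a small percentage change in X, the percentage change in Y is approximately -1.00 times as large.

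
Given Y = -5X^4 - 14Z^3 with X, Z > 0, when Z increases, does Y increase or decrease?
Y decreases

Taking the partial derivative:
∂Y/∂Z = -42Z^2

∂Y/∂Z = -42Z^2 < 0 (assuming positive values)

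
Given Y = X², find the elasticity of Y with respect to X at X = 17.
Elasticity = 2

Elasticity = (dY/dX) · (X/Y)

dY/dX = 2·X
At X = 17: dY/dX = 34, Y = 289

Elasticity = 34 · (17 / 289) = 2

Interpretation: for a small percentage change in X, the percentage change in Y is approximately 2.00 times as large.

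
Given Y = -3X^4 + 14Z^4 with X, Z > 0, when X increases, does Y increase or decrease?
Y decreases

Taking the partial derivative:
∂Y/∂X = -12X^3

∂Y/∂X = -12X^3 < 0 (assuming positive values)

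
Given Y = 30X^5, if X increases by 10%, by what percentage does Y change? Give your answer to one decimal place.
61.1%

For Y = 30X^5:
If X → X(1 + 0.1)
Then Y → Y · (1 + 0.1)^5
     ≈ Y · 1.6105

Percentage change = ((1 + 0.1)^5 − 1) × 100% ≈ 61.1%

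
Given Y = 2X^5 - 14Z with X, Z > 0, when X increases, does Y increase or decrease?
Y increases

Taking the partial derivative:
∂Y/∂X = 10X^4

∂Y/∂X = 10X^4 > 0 (assuming positive values)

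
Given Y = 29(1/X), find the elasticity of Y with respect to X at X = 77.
Elasticity = -1

Elasticity = (dY/dX) · (X/Y)

dY/dX = -29/X²
At X = 77: dY/dX = -29/5929, Y = 29/77

Elasticity = (-29/5929) · (77 / (29/77)) = -1

Interpretation: for a small percentage change in X, the percentage change in Y is approximately -1.00 times as large.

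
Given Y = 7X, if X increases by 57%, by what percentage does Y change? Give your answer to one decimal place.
57.0%

For Y = 7X:
If X → X(1 + 0.57)
Then Y → Y · (1 + 0.57)^1
     = Y · 1.5700

Percentage change = ((1 + 0.57)^1 − 1) × 100% = 57.0%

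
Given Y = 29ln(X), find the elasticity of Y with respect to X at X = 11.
Elasticity = 1/ln(11) ≈ 0.4170

Elasticity = (dY/dX) · (X/Y)

dY/dX = 29/X
At X = 11: dY/dX = 29/11, Y = 29·ln(11)

Elasticity = (29/11) · (11 / (29·ln(11))) = 1/ln(11) ≈ 0.4170

Interpretation: for a small percentage change in X, the percentage change in Y is approximately 0.42 times as large.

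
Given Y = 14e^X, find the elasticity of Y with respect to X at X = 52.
Elasticity = 52

Elasticity = (dY/dX) · (X/Y)

dY/dX = 14·e^X
At X = 52: dY/dX = 14·e^52, Y = 14·e^52

Elasticity = (14·e^52) · (52 / (14·e^52)) = 52

Interpretation: for a small percentage change in X, the percentage change in Y is approximately 52.00 times as large.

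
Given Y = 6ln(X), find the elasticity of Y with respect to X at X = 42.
Elasticity = 1/ln(42) ≈ 0.2675

Elasticity = (dY/dX) · (X/Y)

dY/dX = 6/X
At X = 42: dY/dX = 1/7, Y = 6·ln(42)

Elasticity = (1/7) · (42 / (6·ln(42))) = 1/ln(42) ≈ 0.2675

Interpretation: for a small percentage change in X, the percentage change in Y is approximately 0.27 times as large.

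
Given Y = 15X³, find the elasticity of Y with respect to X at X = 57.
Elasticity = 3

Elasticity = (dY/dX) · (X/Y)

dY/dX = 45·X²
At X = 57: dY/dX = 146205, Y = 2777895

Elasticity = 146205 · (57 / 2777895) = 3

Interpretation: for a small percentage change in X, the percentage change in Y is approximately 3.00 times as large.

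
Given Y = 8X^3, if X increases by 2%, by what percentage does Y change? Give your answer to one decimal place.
6.1%

For Y = 8X^3:
If X → X(1 + 0.02)
Then Y → Y · (1 + 0.02)^3
     ≈ Y · 1.0612

Percentage change = ((1 + 0.02)^3 − 1) × 100% ≈ 6.1%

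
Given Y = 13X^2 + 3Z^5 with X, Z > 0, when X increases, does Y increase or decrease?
Y increases

Taking the partial derivative:
∂Y/∂X = 26X

∂Y/∂X = 26X > 0 (assuming positive values)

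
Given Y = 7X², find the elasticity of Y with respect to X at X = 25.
Elasticity = 2

Elasticity = (dY/dX) · (X/Y)

dY/dX = 14·X
At X = 25: dY/dX = 350, Y = 4375

Elasticity = 350 · (25 / 4375) = 2

Interpretation: for a small percentage change in X, the percentage change in Y is approximately 2.00 times as large.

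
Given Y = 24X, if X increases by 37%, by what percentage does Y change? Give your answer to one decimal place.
37.0%

For Y = 24X:
If X → X(1 + 0.37)
Then Y → Y · (1 + 0.37)^1
     = Y · 1.3700

Percentage change = ((1 + 0.37)^1 − 1) × 100% = 37.0%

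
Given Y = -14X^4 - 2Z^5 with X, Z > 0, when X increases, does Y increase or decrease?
Y decreases

Taking the partial derivative:
∂Y/∂X = -56X^3

∂Y/∂X = -56X^3 < 0 (assuming positive values)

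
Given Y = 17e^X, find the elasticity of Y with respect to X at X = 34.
Elasticity = 34

Elasticity = (dY/dX) · (X/Y)

dY/dX = 17·e^X
At X = 34: dY/dX = 17·e^34, Y = 17·e^34

Elasticity = (17·e^34) · (34 / (17·e^34)) = 34

Interpretation: for a small percentage change in X, the percentage change in Y is approximately 34.00 times as large.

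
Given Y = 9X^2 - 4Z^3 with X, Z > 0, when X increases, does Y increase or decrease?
Y increases

Taking the partial derivative:
∂Y/∂X = 18X

∂Y/∂X = 18X > 0 (assuming positive values)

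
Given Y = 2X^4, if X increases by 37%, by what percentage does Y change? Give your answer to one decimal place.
252.3%

For Y = 2X^4:
If X → X(1 + 0.37)
Then Y → Y · (1 + 0.37)^4
     ≈ Y · 3.5228

Percentage change = ((1 + 0.37)^4 − 1) × 100% ≈ 252.3%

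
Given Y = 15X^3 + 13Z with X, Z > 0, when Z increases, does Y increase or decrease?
Y increases

Taking the partial derivative:
∂Y/∂Z = 13

∂Y/∂Z = 13 > 0 (assuming positive values)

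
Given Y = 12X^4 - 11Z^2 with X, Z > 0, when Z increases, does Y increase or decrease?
Y decreases

Taking the partial derivative:
∂Y/∂Z = -22Z

∂Y/∂Z = -22Z < 0 (assuming positive values)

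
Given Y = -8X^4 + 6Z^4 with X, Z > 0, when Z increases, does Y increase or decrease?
Y increases

Taking the partial derivative:
∂Y/∂Z = 24Z^3

∂Y/∂Z = 24Z^3 > 0 (assuming positive values)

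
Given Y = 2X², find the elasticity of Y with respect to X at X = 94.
Elasticity = 2

Elasticity = (dY/dX) · (X/Y)

dY/dX = 4·X
At X = 94: dY/dX = 376, Y = 17672

Elasticity = 376 · (94 / 17672) = 2

Interpretation: for a small percentage change in X, the percentage change in Y is approximately 2.00 times as large.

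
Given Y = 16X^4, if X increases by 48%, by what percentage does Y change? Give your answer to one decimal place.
379.8%

For Y = 16X^4:
If X → X(1 + 0.48)
Then Y → Y · (1 + 0.48)^4
     ≈ Y · 4.7979

Percentage change = ((1 + 0.48)^4 − 1) × 100% ≈ 379.8%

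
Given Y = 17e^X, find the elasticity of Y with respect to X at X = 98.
Elasticity = 98

Elasticity = (dY/dX) · (X/Y)

dY/dX = 17·e^X
At X = 98: dY/dX = 17·e^98, Y = 17·e^98

Elasticity = (17·e^98) · (98 / (17·e^98)) = 98

Interpretation: for a small percentage change in X, the percentage change in Y is approximately 98.00 times as large.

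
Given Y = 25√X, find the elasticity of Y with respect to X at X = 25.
Elasticity = 1/2

Elasticity = (dY/dX) · (X/Y)

dY/dX = 25/(2·√X)
At X = 25: dY/dX = 5/2, Y = 125

Elasticity = (5/2) · (25 / 125) = 1/2

Interpretation: for a small percentage change in X, the percentage change in Y is approximately 0.50 times as large.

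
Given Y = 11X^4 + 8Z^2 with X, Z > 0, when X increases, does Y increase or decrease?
Y increases

Taking the partial derivative:
∂Y/∂X = 44X^3

∂Y/∂X = 44X^3 > 0 (assuming positive values)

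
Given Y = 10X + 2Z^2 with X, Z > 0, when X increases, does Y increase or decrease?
Y increases

Taking the partial derivative:
∂Y/∂X = 10

∂Y/∂X = 10 > 0 (assuming positive values)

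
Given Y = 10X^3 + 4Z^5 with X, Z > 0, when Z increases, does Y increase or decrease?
Y increases

Taking the partial derivative:
∂Y/∂Z = 20Z^4

∂Y/∂Z = 20Z^4 > 0 (assuming positive values)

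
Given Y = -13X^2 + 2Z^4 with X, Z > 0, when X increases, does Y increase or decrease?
Y decreases

Taking the partial derivative:
∂Y/∂X = -26X

∂Y/∂X = -26X < 0 (assuming positive values)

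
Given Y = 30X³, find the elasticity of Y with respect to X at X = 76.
Elasticity = 3

Elasticity = (dY/dX) · (X/Y)

dY/dX = 90·X²
At X = 76: dY/dX = 519840, Y = 13169280

Elasticity = 519840 · (76 / 13169280) = 3

Interpretation: for a small percentage change in X, the percentage change in Y is approximately 3.00 times as large.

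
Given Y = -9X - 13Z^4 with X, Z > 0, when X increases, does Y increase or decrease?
Y decreases

Taking the partial derivative:
∂Y/∂X = -9

∂Y/∂X = -9 < 0 (assuming positive values)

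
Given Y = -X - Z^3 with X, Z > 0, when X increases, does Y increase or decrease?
Y decreases

Taking the partial derivative:
∂Y/∂X = -1

∂Y/∂X = -1 < 0 (assuming positive values)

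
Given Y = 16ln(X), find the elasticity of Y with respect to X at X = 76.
Elasticity = 1/ln(76) ≈ 0.2309

Elasticity = (dY/dX) · (X/Y)

dY/dX = 16/X
At X = 76: dY/dX = 4/19, Y = 16·ln(76)

Elasticity = (4/19) · (76 / (16·ln(76))) = 1/ln(76) ≈ 0.2309

Interpretation: for a small percentage change in X, the percentage change in Y is approximately 0.23 times as large.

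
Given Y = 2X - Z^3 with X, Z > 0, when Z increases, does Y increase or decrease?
Y decreases

Taking the partial derivative:
∂Y/∂Z = -3Z^2

∂Y/∂Z = -3Z^2 < 0 (assuming positive values)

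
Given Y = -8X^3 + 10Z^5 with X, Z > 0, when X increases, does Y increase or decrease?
Y decreases

Taking the partial derivative:
∂Y/∂X = -24X^2

∂Y/∂X = -24X^2 < 0 (assuming positive values)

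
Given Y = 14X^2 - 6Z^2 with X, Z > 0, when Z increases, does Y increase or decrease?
Y decreases

Taking the partial derivative:
∂Y/∂Z = -12Z

∂Y/∂Z = -12Z < 0 (assuming positive values)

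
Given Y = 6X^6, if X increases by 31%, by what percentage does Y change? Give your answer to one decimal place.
405.4%

For Y = 6X^6:
If X → X(1 + 0.31)
Then Y → Y · (1 + 0.31)^6
     ≈ Y · 5.0539

Percentage change = ((1 + 0.31)^6 − 1) × 100% ≈ 405.4%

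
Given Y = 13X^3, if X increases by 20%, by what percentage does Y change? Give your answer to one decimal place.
72.8%

For Y = 13X^3:
If X → X(1 + 0.2)
Then Y → Y · (1 + 0.2)^3
     = Y · 1.7280

Percentage change = ((1 + 0.2)^3 − 1) × 100% = 72.8%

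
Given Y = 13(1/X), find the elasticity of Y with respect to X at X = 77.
Elasticity = -1

Elasticity = (dY/dX) · (X/Y)

dY/dX = -13/X²
At X = 77: dY/dX = -13/5929, Y = 13/77

Elasticity = (-13/5929) · (77 / (13/77)) = -1

Interpretation: for a small percentage change in X, the percentage change in Y is approximately -1.00 times as large.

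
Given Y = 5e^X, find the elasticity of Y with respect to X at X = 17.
Elasticity = 17

Elasticity = (dY/dX) · (X/Y)

dY/dX = 5·e^X
At X = 17: dY/dX = 5·e^17, Y = 5·e^17

Elasticity = (5·e^17) · (17 / (5·e^17)) = 17

Interpretation: for a small percentage change in X, the percentage change in Y is approximately 17.00 times as large.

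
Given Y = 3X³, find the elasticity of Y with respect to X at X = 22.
Elasticity = 3

Elasticity = (dY/dX) · (X/Y)

dY/dX = 9·X²
At X = 22: dY/dX = 4356, Y = 31944

Elasticity = 4356 · (22 / 31944) = 3

Interpretation: for a small percentage change in X, the percentage change in Y is approximately 3.00 times as large.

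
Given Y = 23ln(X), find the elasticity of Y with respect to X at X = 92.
Elasticity = 1/ln(92) ≈ 0.2212

Elasticity = (dY/dX) · (X/Y)

dY/dX = 23/X
At X = 92: dY/dX = 1/4, Y = 23·ln(92)

Elasticity = (1/4) · (92 / (23·ln(92))) = 1/ln(92) ≈ 0.2212

Interpretation: for a small percentage change in X, the percentage change in Y is approximately 0.22 times as large.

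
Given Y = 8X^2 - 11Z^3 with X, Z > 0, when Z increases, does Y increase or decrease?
Y decreases

Taking the partial derivative:
∂Y/∂Z = -33Z^2

∂Y/∂Z = -33Z^2 < 0 (assuming positive values)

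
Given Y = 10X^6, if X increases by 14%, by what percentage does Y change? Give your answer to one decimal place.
119.5%

For Y = 10X^6:
If X → X(1 + 0.14)
Then Y → Y · (1 + 0.14)^6
     ≈ Y · 2.1950

Percentage change = ((1 + 0.14)^6 − 1) × 100% ≈ 119.5%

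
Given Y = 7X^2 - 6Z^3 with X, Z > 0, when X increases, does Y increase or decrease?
Y increases

Taking the partial derivative:
∂Y/∂X = 14X

∂Y/∂X = 14X > 0 (assuming positive values)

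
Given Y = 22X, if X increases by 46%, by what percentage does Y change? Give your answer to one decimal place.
46.0%

For Y = 22X:
If X → X(1 + 0.46)
Then Y → Y · (1 + 0.46)^1
     = Y · 1.4600

Percentage change = ((1 + 0.46)^1 − 1) × 100% = 46.0%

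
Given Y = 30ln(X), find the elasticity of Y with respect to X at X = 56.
Elasticity = 1/ln(56) ≈ 0.2484

Elasticity = (dY/dX) · (X/Y)

dY/dX = 30/X
At X = 56: dY/dX = 15/28, Y = 30·ln(56)

Elasticity = (15/28) · (56 / (30·ln(56))) = 1/ln(56) ≈ 0.2484

Interpretation: for a small percentage change in X, the percentage change in Y is approximately 0.25 times as large.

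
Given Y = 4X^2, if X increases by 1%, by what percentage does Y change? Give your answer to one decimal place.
2.0%

For Y = 4X^2:
If X → X(1 + 0.01)
Then Y → Y · (1 + 0.01)^2
     = Y · 1.0201

Percentage change = ((1 + 0.01)^2 − 1) × 100% ≈ 2.0%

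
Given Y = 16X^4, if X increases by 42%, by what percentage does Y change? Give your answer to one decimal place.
306.6%

For Y = 16X^4:
If X → X(1 + 0.42)
Then Y → Y · (1 + 0.42)^4
     ≈ Y · 4.0659

Percentage change = ((1 + 0.42)^4 − 1) × 100% ≈ 306.6%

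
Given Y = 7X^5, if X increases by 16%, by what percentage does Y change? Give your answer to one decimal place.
110.0%

For Y = 7X^5:
If X → X(1 + 0.16)
Then Y → Y · (1 + 0.16)^5
     ≈ Y · 2.1003

Percentage change = ((1 + 0.16)^5 − 1) × 100% ≈ 110.0%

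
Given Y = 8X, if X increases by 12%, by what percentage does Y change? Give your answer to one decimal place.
12.0%

For Y = 8X:
If X → X(1 + 0.12)
Then Y → Y · (1 + 0.12)^1
     = Y · 1.1200

Percentage change = ((1 + 0.12)^1 − 1) × 100% = 12.0%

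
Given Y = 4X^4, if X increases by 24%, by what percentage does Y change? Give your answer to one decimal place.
136.4%

For Y = 4X^4:
If X → X(1 + 0.24)
Then Y → Y · (1 + 0.24)^4
     ≈ Y · 2.3642

Percentage change = ((1 + 0.24)^4 − 1) × 100% ≈ 136.4%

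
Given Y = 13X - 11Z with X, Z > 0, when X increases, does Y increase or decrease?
Y increases

Taking the partial derivative:
∂Y/∂X = 13

∂Y/∂X = 13 > 0 (assuming positive values)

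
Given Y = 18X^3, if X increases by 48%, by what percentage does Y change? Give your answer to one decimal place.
224.2%

For Y = 18X^3:
If X → X(1 + 0.48)
Then Y → Y · (1 + 0.48)^3
     ≈ Y · 3.2418

Percentage change = ((1 + 0.48)^3 − 1) × 100% ≈ 224.2%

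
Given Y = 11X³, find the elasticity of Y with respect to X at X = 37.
Elasticity = 3

Elasticity = (dY/dX) · (X/Y)

dY/dX = 33·X²
At X = 37: dY/dX = 45177, Y = 557183

Elasticity = 45177 · (37 / 557183) = 3

Interpretation: for a small percentage change in X, the percentage change in Y is approximately 3.00 times as large.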